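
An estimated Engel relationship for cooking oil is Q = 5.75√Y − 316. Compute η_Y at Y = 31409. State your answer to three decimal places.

0.725

At Y = 31409: Q = 703.049.
dQ/dY = 5.75/(2√Y) = 0.0162222 at this income.
η = (dQ/dY)·(Y/Q) = 0.0162222 × (31409/703.049) = 0.725.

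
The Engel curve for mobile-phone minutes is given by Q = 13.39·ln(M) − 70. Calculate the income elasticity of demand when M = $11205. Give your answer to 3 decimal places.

At M = 11205: Q = 54.850.
dQ/dM = 13.39/M = 0.001195 at this income.
η = (dQ/dM)·(M/Q) = 0.001195 × (11205/54.850) = 0.244.

0.244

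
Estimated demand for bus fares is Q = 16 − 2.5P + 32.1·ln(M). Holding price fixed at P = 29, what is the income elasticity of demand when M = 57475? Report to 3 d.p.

0.109

At P = 29, M = 57475: Q = 295.287.
Holding P constant, ∂Q/∂M = 32.1/M = 0.000558504.
η_M = (∂Q/∂M)·(M/Q) = 0.000558504 × (57475/295.287) = 0.109.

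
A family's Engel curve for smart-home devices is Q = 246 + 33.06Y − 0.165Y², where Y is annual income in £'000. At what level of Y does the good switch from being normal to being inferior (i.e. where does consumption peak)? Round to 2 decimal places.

100.18

dQ/dY = 33.06 − 0.33Y.
The good is inferior where dQ/dY < 0. Setting dQ/dY = 0 gives Y = 33.06 / 0.33 = 100.18.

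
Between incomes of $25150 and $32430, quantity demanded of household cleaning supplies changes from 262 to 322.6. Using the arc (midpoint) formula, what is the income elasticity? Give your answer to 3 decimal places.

0.820

ΔQ = 322.6 − 262 = 60.6; midpoint Q̄ = (262 + 322.6)/2 = 292.3.
ΔI = 32430 − 25150 = 7280; midpoint Ī = (25150 + 32430)/2 = 28790.
η = (ΔQ/Q̄) ÷ (ΔI/Ī) = (60.6/292.3) ÷ (7280/28790) = 0.820.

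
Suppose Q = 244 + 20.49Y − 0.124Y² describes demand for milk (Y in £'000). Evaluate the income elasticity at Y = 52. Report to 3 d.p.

At Y = 52: Q = 974.1840.
dQ/dY = 20.49 − 0.248Y = 7.59400.
η = (dQ/dY)·(Y/Q) = 7.59400 × (52/974.1840) = 0.405.

0.405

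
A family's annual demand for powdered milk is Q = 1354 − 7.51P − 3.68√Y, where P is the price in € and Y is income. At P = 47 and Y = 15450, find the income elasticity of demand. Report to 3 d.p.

At P = 47, Y = 15450: Q = 543.613.
Holding P constant, ∂Q/∂Y = -3.68/(2√Y) = -0.0148031.
η_Y = (∂Q/∂Y)·(Y/Q) = -0.0148031 × (15450/543.613) = -0.421.

-0.421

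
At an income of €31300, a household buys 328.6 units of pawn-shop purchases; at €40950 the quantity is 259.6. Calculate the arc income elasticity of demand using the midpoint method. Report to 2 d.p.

ΔQ = 259.6 − 328.6 = -69; midpoint Q̄ = (328.6 + 259.6)/2 = 294.1.
ΔI = 40950 − 31300 = 9650; midpoint Ī = (31300 + 40950)/2 = 36125.
η = (ΔQ/Q̄) ÷ (ΔI/Ī) = (-69/294.1) ÷ (9650/36125) = -0.88.

-0.88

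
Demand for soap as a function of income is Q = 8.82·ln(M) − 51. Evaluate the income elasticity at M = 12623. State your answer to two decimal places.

0.27

At M = 12623: Q = 32.290.
dQ/dM = 8.82/M = 0.000698725 at this income.
η = (dQ/dM)·(M/Q) = 0.000698725 × (12623/32.290) = 0.27.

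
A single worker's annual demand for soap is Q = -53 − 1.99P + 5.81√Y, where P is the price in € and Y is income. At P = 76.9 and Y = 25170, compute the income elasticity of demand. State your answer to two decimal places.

0.64

At P = 76.9, Y = 25170: Q = 715.729.
Holding P constant, ∂Q/∂Y = 5.81/(2√Y) = 0.0183107.
η_Y = (∂Q/∂Y)·(Y/Q) = 0.0183107 × (25170/715.729) = 0.64.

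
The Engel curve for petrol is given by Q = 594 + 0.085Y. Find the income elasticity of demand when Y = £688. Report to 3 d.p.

At Y = 688: Q = 652.480.
dQ/dY = 0.085.
η = (dQ/dY)·(Y/Q) = 0.085 × (688/652.480) = 0.090.

0.090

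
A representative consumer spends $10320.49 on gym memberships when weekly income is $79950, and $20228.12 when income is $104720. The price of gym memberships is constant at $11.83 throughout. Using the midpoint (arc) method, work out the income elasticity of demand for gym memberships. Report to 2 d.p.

2.42

With a constant price, Q₁ = 10320.49/11.83 = 872.400 and Q₂ = 20228.12/11.83 = 1709.900 (equivalently, work directly with expenditure since P cancels).
Midpoint %ΔQ = (20228.12 − 10320.49)/15274.31 = 0.64865; midpoint %ΔI = (104720 − 79950)/92335 = 0.26826.
η = 0.64865 / 0.26826 = 2.42.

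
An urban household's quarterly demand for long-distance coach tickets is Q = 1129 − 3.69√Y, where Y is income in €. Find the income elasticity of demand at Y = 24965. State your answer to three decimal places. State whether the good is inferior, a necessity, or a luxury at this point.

-0.534 (inferior good)

At Y = 24965: Q = 545.968.
dQ/dY = -3.69/(2√Y) = -0.011677 at this income.
η = (dQ/dY)·(Y/Q) = -0.011677 × (24965/545.968) = -0.534.
Since η < 0, the good is an inferior good.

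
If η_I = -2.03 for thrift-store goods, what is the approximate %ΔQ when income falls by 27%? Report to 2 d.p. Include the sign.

%ΔQ ≈ η × %ΔI = -2.03 × (-27%) = 54.81%.

54.81%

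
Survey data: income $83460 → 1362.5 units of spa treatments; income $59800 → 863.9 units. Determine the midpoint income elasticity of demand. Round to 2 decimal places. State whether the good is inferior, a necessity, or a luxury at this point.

ΔQ = 863.9 − 1362.5 = -498.6; midpoint Q̄ = (1362.5 + 863.9)/2 = 1113.2.
ΔI = 59800 − 83460 = -23660; midpoint Ī = (83460 + 59800)/2 = 71630.
η = (ΔQ/Q̄) ÷ (ΔI/Ī) = (-498.6/1113.2) ÷ (-23660/71630) = 1.36.
η > 1 ⇒ luxury.

1.36 (luxury)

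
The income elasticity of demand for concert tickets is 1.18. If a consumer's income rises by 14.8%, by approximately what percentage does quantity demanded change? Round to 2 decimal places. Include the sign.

17.46%

%ΔQ ≈ η × %ΔI = 1.18 × 14.8% = 17.46%.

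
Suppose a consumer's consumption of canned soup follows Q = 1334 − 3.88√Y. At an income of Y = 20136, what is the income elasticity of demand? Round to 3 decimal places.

At Y = 20136: Q = 783.423.
dQ/dY = -3.88/(2√Y) = -0.0136715 at this income.
η = (dQ/dY)·(Y/Q) = -0.0136715 × (20136/783.423) = -0.351.

-0.351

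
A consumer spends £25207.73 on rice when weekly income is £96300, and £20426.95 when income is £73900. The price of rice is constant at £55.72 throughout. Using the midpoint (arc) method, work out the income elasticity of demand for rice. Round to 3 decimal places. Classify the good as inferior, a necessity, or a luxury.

0.796 (necessity)

With a constant price, Q₁ = 25207.73/55.72 = 452.400 and Q₂ = 20426.95/55.72 = 366.600 (equivalently, work directly with expenditure since P cancels).
Midpoint %ΔQ = (20426.95 − 25207.73)/22817.34 = -0.20952; midpoint %ΔI = (73900 − 96300)/85100 = -0.26322.
η = -0.20952 / -0.26322 = 0.796.
0 < η < 1 ⇒ necessity.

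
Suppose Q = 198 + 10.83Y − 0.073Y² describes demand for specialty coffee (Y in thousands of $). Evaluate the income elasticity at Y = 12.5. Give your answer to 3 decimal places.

0.350

At Y = 12.5: Q = 321.9688.
dQ/dY = 10.83 − 0.146Y = 9.00500.
η = (dQ/dY)·(Y/Q) = 9.00500 × (12.5/321.9688) = 0.350.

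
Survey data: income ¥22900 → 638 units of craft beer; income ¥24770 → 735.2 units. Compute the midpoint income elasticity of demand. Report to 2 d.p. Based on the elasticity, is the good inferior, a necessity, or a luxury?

ΔQ = 735.2 − 638 = 97.2; midpoint Q̄ = (638 + 735.2)/2 = 686.6.
ΔI = 24770 − 22900 = 1870; midpoint Ī = (22900 + 24770)/2 = 23835.
η = (ΔQ/Q̄) ÷ (ΔI/Ī) = (97.2/686.6) ÷ (1870/23835) = 1.80.
η > 1 ⇒ luxury.

1.80 (luxury)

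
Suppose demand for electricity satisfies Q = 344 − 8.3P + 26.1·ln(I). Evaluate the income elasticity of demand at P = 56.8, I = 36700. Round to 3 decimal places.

At P = 56.8, I = 36700: Q = 146.885.
Holding P constant, ∂Q/∂I = 26.1/I = 0.000711172.
η_I = (∂Q/∂I)·(I/Q) = 0.000711172 × (36700/146.885) = 0.178.

0.178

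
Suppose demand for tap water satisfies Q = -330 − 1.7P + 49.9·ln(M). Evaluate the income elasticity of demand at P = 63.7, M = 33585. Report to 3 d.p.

At P = 63.7, M = 33585: Q = 81.760.
Holding P constant, ∂Q/∂M = 49.9/M = 0.00148578.
η_M = (∂Q/∂M)·(M/Q) = 0.00148578 × (33585/81.760) = 0.610.

0.610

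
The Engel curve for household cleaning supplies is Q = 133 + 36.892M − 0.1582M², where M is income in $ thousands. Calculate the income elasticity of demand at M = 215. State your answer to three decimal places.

-8.902

At M = 215: Q = 751.9850.
dQ/dM = 36.892 − 0.3164M = -31.13400.
η = (dQ/dM)·(M/Q) = -31.13400 × (215/751.9850) = -8.902.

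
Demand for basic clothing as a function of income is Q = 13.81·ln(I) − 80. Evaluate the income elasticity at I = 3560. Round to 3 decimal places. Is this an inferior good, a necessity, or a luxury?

0.419 (necessity)

At I = 3560: Q = 32.931.
dQ/dI = 13.81/I = 0.00387921 at this income.
η = (dQ/dI)·(I/Q) = 0.00387921 × (3560/32.931) = 0.419.
Since 0 < η < 1, the good is a necessity.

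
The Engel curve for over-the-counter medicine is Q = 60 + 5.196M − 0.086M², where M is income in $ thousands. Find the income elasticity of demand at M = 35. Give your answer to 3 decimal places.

-0.211

At M = 35: Q = 136.5100.
dQ/dM = 5.196 − 0.172M = -0.82400.
η = (dQ/dM)·(M/Q) = -0.82400 × (35/136.5100) = -0.211.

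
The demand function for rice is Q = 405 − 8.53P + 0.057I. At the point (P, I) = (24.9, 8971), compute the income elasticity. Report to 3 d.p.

0.726

At P = 24.9, I = 8971: Q = 703.950.
Holding P constant, ∂Q/∂I = 0.057.
η_I = (∂Q/∂I)·(I/Q) = 0.057 × (8971/703.950) = 0.726.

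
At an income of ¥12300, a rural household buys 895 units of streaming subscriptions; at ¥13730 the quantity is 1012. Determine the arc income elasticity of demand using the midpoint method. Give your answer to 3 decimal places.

ΔQ = 1012 − 895 = 117; midpoint Q̄ = (895 + 1012)/2 = 953.5.
ΔI = 13730 − 12300 = 1430; midpoint Ī = (12300 + 13730)/2 = 13015.
η = (ΔQ/Q̄) ÷ (ΔI/Ī) = (117/953.5) ÷ (1430/13015) = 1.117.

1.117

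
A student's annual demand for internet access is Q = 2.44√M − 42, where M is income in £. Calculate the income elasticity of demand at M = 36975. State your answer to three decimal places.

At M = 36975: Q = 427.185.
dQ/dM = 2.44/(2√M) = 0.00634462 at this income.
η = (dQ/dM)·(M/Q) = 0.00634462 × (36975/427.185) = 0.549.

0.549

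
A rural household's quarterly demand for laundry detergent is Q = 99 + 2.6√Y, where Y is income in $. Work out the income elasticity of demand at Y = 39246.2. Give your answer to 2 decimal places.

0.42

At Y = 39246.2: Q = 614.077.
dQ/dY = 2.6/(2√Y) = 0.00656213 at this income.
η = (dQ/dY)·(Y/Q) = 0.00656213 × (39246.2/614.077) = 0.42.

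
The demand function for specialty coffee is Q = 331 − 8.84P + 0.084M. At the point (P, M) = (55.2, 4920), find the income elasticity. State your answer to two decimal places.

1.61

At P = 55.2, M = 4920: Q = 256.312.
Holding P constant, ∂Q/∂M = 0.084.
η_M = (∂Q/∂M)·(M/Q) = 0.084 × (4920/256.312) = 1.61.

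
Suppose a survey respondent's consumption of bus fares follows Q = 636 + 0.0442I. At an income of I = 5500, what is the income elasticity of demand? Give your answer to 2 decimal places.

At I = 5500: Q = 879.100.
dQ/dI = 0.0442.
η = (dQ/dI)·(I/Q) = 0.0442 × (5500/879.100) = 0.28.

0.28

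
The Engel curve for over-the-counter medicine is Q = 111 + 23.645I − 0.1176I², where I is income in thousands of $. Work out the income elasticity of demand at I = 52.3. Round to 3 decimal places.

0.578

At I = 52.3: Q = 1025.9634.
dQ/dI = 23.645 − 0.2352I = 11.34404.
η = (dQ/dI)·(I/Q) = 11.34404 × (52.3/1025.9634) = 0.578.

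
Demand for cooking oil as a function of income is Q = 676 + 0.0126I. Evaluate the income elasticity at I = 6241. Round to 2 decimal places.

0.10

At I = 6241: Q = 754.637.
dQ/dI = 0.0126.
η = (dQ/dI)·(I/Q) = 0.0126 × (6241/754.637) = 0.10.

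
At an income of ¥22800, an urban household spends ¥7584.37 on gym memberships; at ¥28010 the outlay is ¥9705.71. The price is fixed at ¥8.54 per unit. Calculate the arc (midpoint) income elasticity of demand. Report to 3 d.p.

1.197

With a constant price, Q₁ = 7584.37/8.54 = 888.100 and Q₂ = 9705.71/8.54 = 1136.500 (equivalently, work directly with expenditure since P cancels).
Midpoint %ΔQ = (9705.71 − 7584.37)/8645.04 = 0.24538; midpoint %ΔI = (28010 − 22800)/25405 = 0.20508.
η = 0.24538 / 0.20508 = 1.197.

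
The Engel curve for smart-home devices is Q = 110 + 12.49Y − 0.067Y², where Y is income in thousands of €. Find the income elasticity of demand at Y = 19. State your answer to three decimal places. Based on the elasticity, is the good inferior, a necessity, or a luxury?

0.585 (necessity)

At Y = 19: Q = 323.1230.
dQ/dY = 12.49 − 0.134Y = 9.94400.
η = (dQ/dY)·(Y/Q) = 9.94400 × (19/323.1230) = 0.585.
0 < η < 1 ⇒ necessity.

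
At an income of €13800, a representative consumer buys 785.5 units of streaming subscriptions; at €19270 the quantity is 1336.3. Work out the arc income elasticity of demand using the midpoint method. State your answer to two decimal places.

ΔQ = 1336.3 − 785.5 = 550.8; midpoint Q̄ = (785.5 + 1336.3)/2 = 1060.9.
ΔI = 19270 − 13800 = 5470; midpoint Ī = (13800 + 19270)/2 = 16535.
η = (ΔQ/Q̄) ÷ (ΔI/Ī) = (550.8/1060.9) ÷ (5470/16535) = 1.57.

1.57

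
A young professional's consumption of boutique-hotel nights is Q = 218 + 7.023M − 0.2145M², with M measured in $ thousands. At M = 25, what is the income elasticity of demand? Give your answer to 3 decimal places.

-0.357

At M = 25: Q = 259.5125.
dQ/dM = 7.023 − 0.429M = -3.70200.
η = (dQ/dM)·(M/Q) = -3.70200 × (25/259.5125) = -0.357.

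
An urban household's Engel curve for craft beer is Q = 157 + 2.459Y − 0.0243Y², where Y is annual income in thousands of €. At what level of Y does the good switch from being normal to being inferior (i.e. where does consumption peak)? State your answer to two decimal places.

dQ/dY = 2.459 − 0.0486Y.
The good is inferior where dQ/dY < 0. Setting dQ/dY = 0 gives Y = 2.459 / 0.0486 = 50.60.

50.60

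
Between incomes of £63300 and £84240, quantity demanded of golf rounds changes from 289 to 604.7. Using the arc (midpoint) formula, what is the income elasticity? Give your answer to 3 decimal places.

ΔQ = 604.7 − 289 = 315.7; midpoint Q̄ = (289 + 604.7)/2 = 446.85.
ΔI = 84240 − 63300 = 20940; midpoint Ī = (63300 + 84240)/2 = 73770.
η = (ΔQ/Q̄) ÷ (ΔI/Ī) = (315.7/446.85) ÷ (20940/73770) = 2.489.

2.489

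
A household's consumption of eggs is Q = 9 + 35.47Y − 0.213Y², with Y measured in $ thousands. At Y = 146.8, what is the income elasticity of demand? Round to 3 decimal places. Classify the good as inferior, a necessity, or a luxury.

At Y = 146.8: Q = 625.7949.
dQ/dY = 35.47 − 0.426Y = -27.06680.
η = (dQ/dY)·(Y/Q) = -27.06680 × (146.8/625.7949) = -6.349.
η < 0 ⇒ inferior good.

-6.349 (inferior good)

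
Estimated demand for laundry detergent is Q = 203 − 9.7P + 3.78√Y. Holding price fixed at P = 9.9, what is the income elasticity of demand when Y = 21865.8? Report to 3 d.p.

At P = 9.9, Y = 21865.8: Q = 665.922.
Holding P constant, ∂Q/∂Y = 3.78/(2√Y) = 0.0127814.
η_Y = (∂Q/∂Y)·(Y/Q) = 0.0127814 × (21865.8/665.922) = 0.420.

0.420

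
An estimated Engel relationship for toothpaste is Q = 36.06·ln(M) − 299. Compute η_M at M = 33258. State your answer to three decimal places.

At M = 33258: Q = 76.459.
dQ/dM = 36.06/M = 0.00108425 at this income.
η = (dQ/dM)·(M/Q) = 0.00108425 × (33258/76.459) = 0.472.

0.472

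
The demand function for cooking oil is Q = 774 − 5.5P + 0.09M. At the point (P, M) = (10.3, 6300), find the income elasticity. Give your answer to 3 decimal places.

At P = 10.3, M = 6300: Q = 1284.350.
Holding P constant, ∂Q/∂M = 0.09.
η_M = (∂Q/∂M)·(M/Q) = 0.09 × (6300/1284.350) = 0.441.

0.441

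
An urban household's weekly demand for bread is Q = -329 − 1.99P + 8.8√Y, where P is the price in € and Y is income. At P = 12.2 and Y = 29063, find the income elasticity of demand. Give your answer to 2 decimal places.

0.65

At P = 12.2, Y = 29063: Q = 1146.935.
Holding P constant, ∂Q/∂Y = 8.8/(2√Y) = 0.0258097.
η_Y = (∂Q/∂Y)·(Y/Q) = 0.0258097 × (29063/1146.935) = 0.65.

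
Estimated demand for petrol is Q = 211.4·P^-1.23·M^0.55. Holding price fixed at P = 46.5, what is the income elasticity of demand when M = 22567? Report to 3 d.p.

For a multiplicative demand Q = A·P^α·M^β, the income elasticity is β everywhere.
Here β = 0.55, so η = 0.550.

0.550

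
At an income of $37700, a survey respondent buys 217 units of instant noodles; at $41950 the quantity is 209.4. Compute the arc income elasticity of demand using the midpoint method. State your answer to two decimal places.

-0.33

ΔQ = 209.4 − 217 = -7.6; midpoint Q̄ = (217 + 209.4)/2 = 213.2.
ΔI = 41950 − 37700 = 4250; midpoint Ī = (37700 + 41950)/2 = 39825.
η = (ΔQ/Q̄) ÷ (ΔI/Ī) = (-7.6/213.2) ÷ (4250/39825) = -0.33.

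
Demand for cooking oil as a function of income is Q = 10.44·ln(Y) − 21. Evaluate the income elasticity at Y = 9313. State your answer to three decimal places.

0.140

At Y = 9313: Q = 74.413.
dQ/dY = 10.44/Y = 0.00112101 at this income.
η = (dQ/dY)·(Y/Q) = 0.00112101 × (9313/74.413) = 0.140.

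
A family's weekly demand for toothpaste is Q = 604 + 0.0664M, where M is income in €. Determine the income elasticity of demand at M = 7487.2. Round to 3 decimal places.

0.451

At M = 7487.2: Q = 1101.150.
dQ/dM = 0.0664.
η = (dQ/dM)·(M/Q) = 0.0664 × (7487.2/1101.150) = 0.451.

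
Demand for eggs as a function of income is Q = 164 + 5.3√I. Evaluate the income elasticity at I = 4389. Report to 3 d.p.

At I = 4389: Q = 515.122.
dQ/dI = 5.3/(2√I) = 0.0400003 at this income.
η = (dQ/dI)·(I/Q) = 0.0400003 × (4389/515.122) = 0.341.

0.341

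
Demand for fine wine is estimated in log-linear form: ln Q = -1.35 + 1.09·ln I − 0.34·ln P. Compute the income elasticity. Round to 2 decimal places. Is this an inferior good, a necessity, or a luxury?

In a log-linear demand, the coefficient on ln I is the income elasticity.
So η = 1.09.
η > 1 ⇒ luxury.

1.09 (luxury)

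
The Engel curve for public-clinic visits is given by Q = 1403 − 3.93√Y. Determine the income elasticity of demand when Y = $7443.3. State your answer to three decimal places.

-0.159

At Y = 7443.3: Q = 1063.941.
dQ/dY = -3.93/(2√Y) = -0.0227761 at this income.
η = (dQ/dY)·(Y/Q) = -0.0227761 × (7443.3/1063.941) = -0.159.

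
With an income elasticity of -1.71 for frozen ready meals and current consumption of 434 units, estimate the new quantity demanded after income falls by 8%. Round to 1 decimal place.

%ΔQ ≈ η × %ΔI = -1.71 × (-8%) = 13.68%.
New Q ≈ 434 × (1 + 0.1368) = 493.4.

493.4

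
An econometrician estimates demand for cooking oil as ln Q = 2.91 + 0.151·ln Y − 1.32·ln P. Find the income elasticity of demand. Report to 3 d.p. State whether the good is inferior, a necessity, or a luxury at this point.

0.151 (necessity)

In a log-linear demand, the coefficient on ln Y is the income elasticity.
So η = 0.151.
0 < η < 1 ⇒ necessity.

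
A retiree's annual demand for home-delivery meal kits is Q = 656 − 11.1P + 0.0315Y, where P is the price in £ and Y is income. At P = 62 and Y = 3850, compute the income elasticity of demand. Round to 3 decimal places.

1.361

At P = 62, Y = 3850: Q = 89.075.
Holding P constant, ∂Q/∂Y = 0.0315.
η_Y = (∂Q/∂Y)·(Y/Q) = 0.0315 × (3850/89.075) = 1.361.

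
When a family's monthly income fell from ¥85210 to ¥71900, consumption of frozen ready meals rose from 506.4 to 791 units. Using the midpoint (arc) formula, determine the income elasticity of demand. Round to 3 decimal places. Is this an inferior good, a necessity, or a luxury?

ΔQ = 791 − 506.4 = 284.6; midpoint Q̄ = (506.4 + 791)/2 = 648.7.
ΔI = 71900 − 85210 = -13310; midpoint Ī = (85210 + 71900)/2 = 78555.
η = (ΔQ/Q̄) ÷ (ΔI/Ī) = (284.6/648.7) ÷ (-13310/78555) = -2.589.
η < 0 ⇒ inferior good.

-2.589 (inferior good)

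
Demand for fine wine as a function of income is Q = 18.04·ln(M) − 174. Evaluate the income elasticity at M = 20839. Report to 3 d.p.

3.341

At M = 20839: Q = 5.400.
dQ/dM = 18.04/M = 0.000865685 at this income.
η = (dQ/dM)·(M/Q) = 0.000865685 × (20839/5.400) = 3.341.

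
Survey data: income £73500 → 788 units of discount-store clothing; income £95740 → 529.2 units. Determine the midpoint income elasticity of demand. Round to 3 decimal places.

ΔQ = 529.2 − 788 = -258.8; midpoint Q̄ = (788 + 529.2)/2 = 658.6.
ΔI = 95740 − 73500 = 22240; midpoint Ī = (73500 + 95740)/2 = 84620.
η = (ΔQ/Q̄) ÷ (ΔI/Ī) = (-258.8/658.6) ÷ (22240/84620) = -1.495.

-1.495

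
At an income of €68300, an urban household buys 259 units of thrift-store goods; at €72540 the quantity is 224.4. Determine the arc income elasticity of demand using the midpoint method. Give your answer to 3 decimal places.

-2.378

ΔQ = 224.4 − 259 = -34.6; midpoint Q̄ = (259 + 224.4)/2 = 241.7.
ΔI = 72540 − 68300 = 4240; midpoint Ī = (68300 + 72540)/2 = 70420.
η = (ΔQ/Q̄) ÷ (ΔI/Ī) = (-34.6/241.7) ÷ (4240/70420) = -2.378.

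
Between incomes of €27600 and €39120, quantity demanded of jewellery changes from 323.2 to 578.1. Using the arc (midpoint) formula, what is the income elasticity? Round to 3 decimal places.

1.638

ΔQ = 578.1 − 323.2 = 254.9; midpoint Q̄ = (323.2 + 578.1)/2 = 450.65.
ΔI = 39120 − 27600 = 11520; midpoint Ī = (27600 + 39120)/2 = 33360.
η = (ΔQ/Q̄) ÷ (ΔI/Ī) = (254.9/450.65) ÷ (11520/33360) = 1.638.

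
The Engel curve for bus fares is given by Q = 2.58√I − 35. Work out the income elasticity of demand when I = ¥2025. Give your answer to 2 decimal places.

0.72

At I = 2025: Q = 81.100.
dQ/dI = 2.58/(2√I) = 0.0286667 at this income.
η = (dQ/dI)·(I/Q) = 0.0286667 × (2025/81.100) = 0.72.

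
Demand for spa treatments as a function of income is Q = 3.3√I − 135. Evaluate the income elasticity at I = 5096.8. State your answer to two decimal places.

At I = 5096.8: Q = 100.593.
dQ/dI = 3.3/(2√I) = 0.0231119 at this income.
η = (dQ/dI)·(I/Q) = 0.0231119 × (5096.8/100.593) = 1.17.

1.17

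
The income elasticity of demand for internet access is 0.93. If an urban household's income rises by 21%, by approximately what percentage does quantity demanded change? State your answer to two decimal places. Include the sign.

19.53%

%ΔQ ≈ η × %ΔI = 0.93 × 21% = 19.53%.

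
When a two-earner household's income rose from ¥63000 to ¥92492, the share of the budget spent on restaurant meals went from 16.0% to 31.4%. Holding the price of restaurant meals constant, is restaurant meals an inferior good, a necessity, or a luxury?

The budget share rises as income rises, so η > 1.

luxury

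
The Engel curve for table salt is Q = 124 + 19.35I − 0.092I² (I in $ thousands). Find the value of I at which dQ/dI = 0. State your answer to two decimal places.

dQ/dI = 19.35 − 0.184I.
The good is inferior where dQ/dI < 0. Setting dQ/dI = 0 gives I = 19.35 / 0.184 = 105.16.

105.16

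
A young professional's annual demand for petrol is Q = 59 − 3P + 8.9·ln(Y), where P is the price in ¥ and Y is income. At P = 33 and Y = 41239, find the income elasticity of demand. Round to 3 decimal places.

At P = 33, Y = 41239: Q = 54.582.
Holding P constant, ∂Q/∂Y = 8.9/Y = 0.000215815.
η_Y = (∂Q/∂Y)·(Y/Q) = 0.000215815 × (41239/54.582) = 0.163.

0.163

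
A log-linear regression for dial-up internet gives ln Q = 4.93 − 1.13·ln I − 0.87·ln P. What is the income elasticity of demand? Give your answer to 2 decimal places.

-1.13

In a log-linear demand, the coefficient on ln I is the income elasticity.
So η = -1.13.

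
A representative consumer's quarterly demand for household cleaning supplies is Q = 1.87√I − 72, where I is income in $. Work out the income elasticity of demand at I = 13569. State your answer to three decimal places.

0.747

At I = 13569: Q = 145.829.
dQ/dI = 1.87/(2√I) = 0.00802671 at this income.
η = (dQ/dI)·(I/Q) = 0.00802671 × (13569/145.829) = 0.747.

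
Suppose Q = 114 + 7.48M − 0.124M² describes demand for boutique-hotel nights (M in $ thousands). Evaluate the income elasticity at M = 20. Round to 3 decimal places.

0.236

At M = 20: Q = 214.0000.
dQ/dM = 7.48 − 0.248M = 2.52000.
η = (dQ/dM)·(M/Q) = 2.52000 × (20/214.0000) = 0.236.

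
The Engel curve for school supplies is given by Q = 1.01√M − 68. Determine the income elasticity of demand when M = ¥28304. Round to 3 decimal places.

0.834

At M = 28304: Q = 101.920.
dQ/dM = 1.01/(2√M) = 0.0030017 at this income.
η = (dQ/dM)·(M/Q) = 0.0030017 × (28304/101.920) = 0.834.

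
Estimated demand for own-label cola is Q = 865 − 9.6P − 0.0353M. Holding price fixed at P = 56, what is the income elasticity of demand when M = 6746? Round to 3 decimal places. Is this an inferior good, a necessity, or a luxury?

-2.668 (inferior good)

At P = 56, M = 6746: Q = 89.266.
Holding P constant, ∂Q/∂M = −0.0353.
η_M = (∂Q/∂M)·(M/Q) = -0.0353 × (6746/89.266) = -2.668.
Since η < 0, this is an inferior good.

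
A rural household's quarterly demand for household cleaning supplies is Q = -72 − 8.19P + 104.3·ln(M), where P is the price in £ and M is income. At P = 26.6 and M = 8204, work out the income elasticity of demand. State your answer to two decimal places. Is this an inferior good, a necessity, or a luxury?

0.16 (necessity)

At P = 26.6, M = 8204: Q = 650.137.
Holding P constant, ∂Q/∂M = 104.3/M = 0.0127133.
η_M = (∂Q/∂M)·(M/Q) = 0.0127133 × (8204/650.137) = 0.16.
Since 0 < η < 1, this is a necessity.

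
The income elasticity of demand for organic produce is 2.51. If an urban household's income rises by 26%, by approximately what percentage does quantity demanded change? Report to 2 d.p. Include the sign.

%ΔQ ≈ η × %ΔI = 2.51 × 26% = 65.26%.

65.26%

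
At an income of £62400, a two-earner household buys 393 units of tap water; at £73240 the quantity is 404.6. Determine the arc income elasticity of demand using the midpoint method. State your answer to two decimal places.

ΔQ = 404.6 − 393 = 11.6; midpoint Q̄ = (393 + 404.6)/2 = 398.8.
ΔI = 73240 − 62400 = 10840; midpoint Ī = (62400 + 73240)/2 = 67820.
η = (ΔQ/Q̄) ÷ (ΔI/Ī) = (11.6/398.8) ÷ (10840/67820) = 0.18.

0.18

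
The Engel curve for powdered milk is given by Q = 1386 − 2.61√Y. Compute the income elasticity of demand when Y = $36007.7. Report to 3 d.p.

-0.278

At Y = 36007.7: Q = 890.734.
dQ/dY = -2.61/(2√Y) = -0.00687722 at this income.
η = (dQ/dY)·(Y/Q) = -0.00687722 × (36007.7/890.734) = -0.278.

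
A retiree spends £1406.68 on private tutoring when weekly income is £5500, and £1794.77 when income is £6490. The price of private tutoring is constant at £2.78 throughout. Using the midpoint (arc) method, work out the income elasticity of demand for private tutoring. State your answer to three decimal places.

With a constant price, Q₁ = 1406.68/2.78 = 506.000 and Q₂ = 1794.77/2.78 = 645.601 (equivalently, work directly with expenditure since P cancels).
Midpoint %ΔQ = (1794.77 − 1406.68)/1600.73 = 0.24245; midpoint %ΔI = (6490 − 5500)/5995 = 0.16514.
η = 0.24245 / 0.16514 = 1.468.

1.468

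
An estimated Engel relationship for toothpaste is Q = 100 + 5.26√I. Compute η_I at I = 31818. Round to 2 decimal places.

At I = 31818: Q = 1038.258.
dQ/dI = 5.26/(2√I) = 0.0147441 at this income.
η = (dQ/dI)·(I/Q) = 0.0147441 × (31818/1038.258) = 0.45.

0.45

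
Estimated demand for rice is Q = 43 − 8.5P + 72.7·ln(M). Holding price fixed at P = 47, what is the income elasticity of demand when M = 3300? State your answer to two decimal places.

At P = 47, M = 3300: Q = 232.492.
Holding P constant, ∂Q/∂M = 72.7/M = 0.0220303.
η_M = (∂Q/∂M)·(M/Q) = 0.0220303 × (3300/232.492) = 0.31.

0.31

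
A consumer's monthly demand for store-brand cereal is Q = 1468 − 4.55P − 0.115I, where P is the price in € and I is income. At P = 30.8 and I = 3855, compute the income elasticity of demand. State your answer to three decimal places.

-0.501

At P = 30.8, I = 3855: Q = 884.535.
Holding P constant, ∂Q/∂I = −0.115.
η_I = (∂Q/∂I)·(I/Q) = -0.115 × (3855/884.535) = -0.501.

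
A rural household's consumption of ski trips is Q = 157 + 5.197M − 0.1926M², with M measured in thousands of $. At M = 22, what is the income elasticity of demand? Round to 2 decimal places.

At M = 22: Q = 178.1156.
dQ/dM = 5.197 − 0.3852M = -3.27740.
η = (dQ/dM)·(M/Q) = -3.27740 × (22/178.1156) = -0.40.

-0.40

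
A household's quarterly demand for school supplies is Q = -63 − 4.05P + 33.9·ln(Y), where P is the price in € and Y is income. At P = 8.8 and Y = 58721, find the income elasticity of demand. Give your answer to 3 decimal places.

0.124

At P = 8.8, Y = 58721: Q = 273.601.
Holding P constant, ∂Q/∂Y = 33.9/Y = 0.000577306.
η_Y = (∂Q/∂Y)·(Y/Q) = 0.000577306 × (58721/273.601) = 0.124.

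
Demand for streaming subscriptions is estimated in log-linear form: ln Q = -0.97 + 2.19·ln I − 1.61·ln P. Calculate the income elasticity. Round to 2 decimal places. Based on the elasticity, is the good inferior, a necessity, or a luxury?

2.19 (luxury)

In a log-linear demand, the coefficient on ln I is the income elasticity.
So η = 2.19.
η > 1 ⇒ luxury.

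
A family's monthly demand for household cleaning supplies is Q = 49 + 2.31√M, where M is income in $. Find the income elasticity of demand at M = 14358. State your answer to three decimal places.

0.425

At M = 14358: Q = 325.795.
dQ/dM = 2.31/(2√M) = 0.00963907 at this income.
η = (dQ/dM)·(M/Q) = 0.00963907 × (14358/325.795) = 0.425.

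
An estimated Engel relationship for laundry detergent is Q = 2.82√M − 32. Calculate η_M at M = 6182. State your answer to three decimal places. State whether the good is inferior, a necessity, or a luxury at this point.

0.584 (necessity)

At M = 6182: Q = 189.724.
dQ/dM = 2.82/(2√M) = 0.0179331 at this income.
η = (dQ/dM)·(M/Q) = 0.0179331 × (6182/189.724) = 0.584.
Since 0 < η < 1, the good is a necessity.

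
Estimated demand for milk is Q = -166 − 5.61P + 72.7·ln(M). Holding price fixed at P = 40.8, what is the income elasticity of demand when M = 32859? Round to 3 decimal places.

0.201

At P = 40.8, M = 32859: Q = 361.191.
Holding P constant, ∂Q/∂M = 72.7/M = 0.00221248.
η_M = (∂Q/∂M)·(M/Q) = 0.00221248 × (32859/361.191) = 0.201.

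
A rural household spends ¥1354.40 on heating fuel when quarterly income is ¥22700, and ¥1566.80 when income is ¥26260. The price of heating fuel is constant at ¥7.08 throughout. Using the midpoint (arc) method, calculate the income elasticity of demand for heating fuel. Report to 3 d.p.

1.000

With a constant price, Q₁ = 1354.40/7.08 = 191.299 and Q₂ = 1566.80/7.08 = 221.299 (equivalently, work directly with expenditure since P cancels).
Midpoint %ΔQ = (1566.80 − 1354.40)/1460.60 = 0.14542; midpoint %ΔI = (26260 − 22700)/24480 = 0.14542.
η = 0.14542 / 0.14542 = 1.000.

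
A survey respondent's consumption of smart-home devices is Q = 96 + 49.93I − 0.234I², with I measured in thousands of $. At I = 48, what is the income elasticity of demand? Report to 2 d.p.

0.67

At I = 48: Q = 1953.5040.
dQ/dI = 49.93 − 0.468I = 27.46600.
η = (dQ/dI)·(I/Q) = 27.46600 × (48/1953.5040) = 0.67.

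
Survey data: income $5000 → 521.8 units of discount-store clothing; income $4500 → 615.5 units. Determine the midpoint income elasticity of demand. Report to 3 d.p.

ΔQ = 615.5 − 521.8 = 93.7; midpoint Q̄ = (521.8 + 615.5)/2 = 568.65.
ΔI = 4500 − 5000 = -500; midpoint Ī = (5000 + 4500)/2 = 4750.
η = (ΔQ/Q̄) ÷ (ΔI/Ī) = (93.7/568.65) ÷ (-500/4750) = -1.565.

-1.565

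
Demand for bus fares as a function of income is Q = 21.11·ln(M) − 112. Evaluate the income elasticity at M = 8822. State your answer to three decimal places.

0.265

At M = 8822: Q = 79.784.
dQ/dM = 21.11/M = 0.00239288 at this income.
η = (dQ/dM)·(M/Q) = 0.00239288 × (8822/79.784) = 0.265.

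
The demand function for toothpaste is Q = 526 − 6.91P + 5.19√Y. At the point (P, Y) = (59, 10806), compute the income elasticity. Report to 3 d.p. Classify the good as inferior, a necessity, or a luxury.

At P = 59, Y = 10806: Q = 657.820.
Holding P constant, ∂Q/∂Y = 5.19/(2√Y) = 0.0249635.
η_Y = (∂Q/∂Y)·(Y/Q) = 0.0249635 × (10806/657.820) = 0.410.
Since 0 < η < 1, this is a necessity.

0.410 (necessity)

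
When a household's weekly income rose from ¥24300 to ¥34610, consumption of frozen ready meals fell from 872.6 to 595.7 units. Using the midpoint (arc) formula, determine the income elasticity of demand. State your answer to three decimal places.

-1.078

ΔQ = 595.7 − 872.6 = -276.9; midpoint Q̄ = (872.6 + 595.7)/2 = 734.15.
ΔI = 34610 − 24300 = 10310; midpoint Ī = (24300 + 34610)/2 = 29455.
η = (ΔQ/Q̄) ÷ (ΔI/Ī) = (-276.9/734.15) ÷ (10310/29455) = -1.078.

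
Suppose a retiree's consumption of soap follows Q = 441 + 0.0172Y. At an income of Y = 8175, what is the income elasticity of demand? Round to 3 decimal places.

0.242

At Y = 8175: Q = 581.610.
dQ/dY = 0.0172.
η = (dQ/dY)·(Y/Q) = 0.0172 × (8175/581.610) = 0.242.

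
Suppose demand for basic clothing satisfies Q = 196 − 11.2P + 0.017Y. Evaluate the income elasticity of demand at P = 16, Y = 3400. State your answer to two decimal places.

0.77

At P = 16, Y = 3400: Q = 74.600.
Holding P constant, ∂Q/∂Y = 0.017.
η_Y = (∂Q/∂Y)·(Y/Q) = 0.017 × (3400/74.600) = 0.77.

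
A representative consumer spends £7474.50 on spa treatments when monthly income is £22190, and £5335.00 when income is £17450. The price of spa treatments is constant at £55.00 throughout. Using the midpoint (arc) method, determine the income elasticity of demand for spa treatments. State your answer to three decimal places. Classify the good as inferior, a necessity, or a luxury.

1.397 (luxury)

With a constant price, Q₁ = 7474.50/55.00 = 135.900 and Q₂ = 5335.00/55.00 = 97.000 (equivalently, work directly with expenditure since P cancels).
Midpoint %ΔQ = (5335.00 − 7474.50)/6404.75 = -0.33405; midpoint %ΔI = (17450 − 22190)/19820 = -0.23915.
η = -0.33405 / -0.23915 = 1.397.
η > 1 ⇒ luxury.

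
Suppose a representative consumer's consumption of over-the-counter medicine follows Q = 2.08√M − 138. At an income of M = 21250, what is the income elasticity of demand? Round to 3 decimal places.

0.918

At M = 21250: Q = 165.209.
dQ/dM = 2.08/(2√M) = 0.00713434 at this income.
η = (dQ/dM)·(M/Q) = 0.00713434 × (21250/165.209) = 0.918.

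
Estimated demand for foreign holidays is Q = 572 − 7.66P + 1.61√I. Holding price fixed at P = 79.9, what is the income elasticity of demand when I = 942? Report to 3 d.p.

2.634

At P = 79.9, I = 942: Q = 9.380.
Holding P constant, ∂Q/∂I = 1.61/(2√I) = 0.0262283.
η_I = (∂Q/∂I)·(I/Q) = 0.0262283 × (942/9.380) = 2.634.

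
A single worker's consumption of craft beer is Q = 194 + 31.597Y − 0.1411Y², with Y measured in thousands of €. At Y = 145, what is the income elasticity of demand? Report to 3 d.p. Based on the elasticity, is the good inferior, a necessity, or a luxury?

-0.747 (inferior good)

At Y = 145: Q = 1808.9375.
dQ/dY = 31.597 − 0.2822Y = -9.32200.
η = (dQ/dY)·(Y/Q) = -9.32200 × (145/1808.9375) = -0.747.
η < 0 ⇒ inferior good.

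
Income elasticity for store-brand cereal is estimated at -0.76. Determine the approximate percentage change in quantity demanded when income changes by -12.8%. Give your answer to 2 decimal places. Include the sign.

%ΔQ ≈ η × %ΔI = -0.76 × (-12.8%) = 9.73%.

9.73%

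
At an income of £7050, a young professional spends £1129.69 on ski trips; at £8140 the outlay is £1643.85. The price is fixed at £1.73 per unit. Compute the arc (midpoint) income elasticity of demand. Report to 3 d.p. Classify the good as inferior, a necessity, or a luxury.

2.583 (luxury)

With a constant price, Q₁ = 1129.69/1.73 = 653.000 and Q₂ = 1643.85/1.73 = 950.202 (equivalently, work directly with expenditure since P cancels).
Midpoint %ΔQ = (1643.85 − 1129.69)/1386.77 = 0.37076; midpoint %ΔI = (8140 − 7050)/7595 = 0.14352.
η = 0.37076 / 0.14352 = 2.583.
η > 1 ⇒ luxury.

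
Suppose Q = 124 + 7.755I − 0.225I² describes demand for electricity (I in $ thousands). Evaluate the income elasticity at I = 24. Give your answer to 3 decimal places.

-0.405

At I = 24: Q = 180.5200.
dQ/dI = 7.755 − 0.45I = -3.04500.
η = (dQ/dI)·(I/Q) = -3.04500 × (24/180.5200) = -0.405.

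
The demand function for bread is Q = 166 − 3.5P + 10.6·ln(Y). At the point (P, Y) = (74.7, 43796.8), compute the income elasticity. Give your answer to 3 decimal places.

0.594

At P = 74.7, Y = 43796.8: Q = 17.836.
Holding P constant, ∂Q/∂Y = 10.6/Y = 0.000242027.
η_Y = (∂Q/∂Y)·(Y/Q) = 0.000242027 × (43796.8/17.836) = 0.594.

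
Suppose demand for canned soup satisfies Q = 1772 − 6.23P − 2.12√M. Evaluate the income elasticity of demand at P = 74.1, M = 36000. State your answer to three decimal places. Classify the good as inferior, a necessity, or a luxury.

-0.221 (inferior good)

At P = 74.1, M = 36000: Q = 908.115.
Holding P constant, ∂Q/∂M = -2.12/(2√M) = -0.00558669.
η_M = (∂Q/∂M)·(M/Q) = -0.00558669 × (36000/908.115) = -0.221.
Since η < 0, this is an inferior good.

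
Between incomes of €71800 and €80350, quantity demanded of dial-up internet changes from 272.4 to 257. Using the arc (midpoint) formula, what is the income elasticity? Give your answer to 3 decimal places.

-0.518

ΔQ = 257 − 272.4 = -15.4; midpoint Q̄ = (272.4 + 257)/2 = 264.7.
ΔI = 80350 − 71800 = 8550; midpoint Ī = (71800 + 80350)/2 = 76075.
η = (ΔQ/Q̄) ÷ (ΔI/Ī) = (-15.4/264.7) ÷ (8550/76075) = -0.518.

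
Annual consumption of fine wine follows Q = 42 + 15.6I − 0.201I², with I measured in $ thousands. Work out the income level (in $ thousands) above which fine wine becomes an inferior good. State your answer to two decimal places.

dQ/dI = 15.6 − 0.402I.
The good is inferior where dQ/dI < 0. Setting dQ/dI = 0 gives I = 15.6 / 0.402 = 38.81.

38.81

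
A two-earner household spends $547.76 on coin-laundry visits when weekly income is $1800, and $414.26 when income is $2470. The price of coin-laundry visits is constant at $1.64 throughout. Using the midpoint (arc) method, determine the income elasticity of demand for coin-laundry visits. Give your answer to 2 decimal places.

With a constant price, Q₁ = 547.76/1.64 = 334.000 and Q₂ = 414.26/1.64 = 252.598 (equivalently, work directly with expenditure since P cancels).
Midpoint %ΔQ = (414.26 − 547.76)/481.01 = -0.27754; midpoint %ΔI = (2470 − 1800)/2135 = 0.31382.
η = -0.27754 / 0.31382 = -0.88.

-0.88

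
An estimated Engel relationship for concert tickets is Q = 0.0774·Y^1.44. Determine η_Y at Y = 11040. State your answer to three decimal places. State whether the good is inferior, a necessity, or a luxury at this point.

For Q = A·Y^β the income elasticity is constant and equal to β.
Here β = 1.44, so η = 1.440.
Since η > 1, the good is a luxury.

1.440 (luxury)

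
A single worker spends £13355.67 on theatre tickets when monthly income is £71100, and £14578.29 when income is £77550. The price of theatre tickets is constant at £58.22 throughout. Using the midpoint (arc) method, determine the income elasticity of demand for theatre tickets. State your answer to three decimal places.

1.009

With a constant price, Q₁ = 13355.67/58.22 = 229.400 and Q₂ = 14578.29/58.22 = 250.400 (equivalently, work directly with expenditure since P cancels).
Midpoint %ΔQ = (14578.29 − 13355.67)/13966.98 = 0.08754; midpoint %ΔI = (77550 − 71100)/74325 = 0.08678.
η = 0.08754 / 0.08678 = 1.009.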